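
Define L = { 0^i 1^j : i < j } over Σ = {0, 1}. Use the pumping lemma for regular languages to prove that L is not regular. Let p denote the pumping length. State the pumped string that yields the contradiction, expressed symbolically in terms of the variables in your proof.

0^{p+k} 1^{p+1}

Suppose for contradiction that L is regular, and let p be the pumping length.
Choose w = 0^p 1^{p+1} ∈ L, with |w| = 2p+1 ≥ p.
Write w = xyz as guaranteed by the lemma, with |xy| ≤ p and |y| > 0.
Because |xy| ≤ p and w begins with p copies of 0, we have y = 0^k with 1 ≤ k ≤ p.
Consider xy^2z = 0^{p+k} 1^{p+1}. Since k ≥ 1, the 0-count p+k is at least p+1, so i < j fails; thus xy^2z ∉ L.
This is a contradiction; hence L is not regular.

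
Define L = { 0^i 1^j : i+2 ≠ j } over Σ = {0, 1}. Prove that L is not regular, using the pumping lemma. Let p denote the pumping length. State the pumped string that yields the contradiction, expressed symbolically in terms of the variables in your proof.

Toward a contradiction, assume L is regular with pumping length p.
Choose w = 0^p 1^{p+p!+2}. Since p ≠ (p+p!+2)-2 = p+p!, w ∈ L; and |w| ≥ p.
By the pumping lemma, w = xyz with |xy| ≤ p and y is nonempty.
The first p characters of w are 0's, so xy (and hence y) consists only of 0's. Write y = 0^k, 1 ≤ k ≤ p.
Since 1 ≤ k ≤ p, k divides p!; set t = 1 + p!/k. Then xy^t z has p + (p!/k)·k = p + p! copies of 0. Now the 0-count is p+p! and (1-count)-2 = (p+p!+2)-2 = p+p!, so i+2 ≠ j fails. So xy^t z = 0^{p+p!} 1^{p+p!+2} ∉ L.
This contradicts the pumping lemma, so L is not regular.

0^{p+p!} 1^{p+p!+2}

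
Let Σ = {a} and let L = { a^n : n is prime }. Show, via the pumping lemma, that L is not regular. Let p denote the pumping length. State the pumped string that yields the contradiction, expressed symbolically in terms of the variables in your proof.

Assume L is regular. Let p be the pumping length given by the pumping lemma.
Let q be a prime with q ≥ p+2 (infinitely many primes exist), and take w = a^q ∈ L with |w| = q ≥ p.
Write w = xyz as guaranteed by the lemma, with |xy| ≤ p and |y| ≥ 1.
Then y = a^k for some k with 1 ≤ k ≤ p.
Since 1 ≤ k ≤ p, |xz| = q-k. Pump with i = q+1: |xy^{q+1}z| = (q-k)+(q+1)k = q+qk = q(1+k), which is composite (both factors ≥ 2). So xy^{q+1}z = a^{q(1+k)} ∉ L.
This is a contradiction; hence L is not regular.

a^{q(1+k)}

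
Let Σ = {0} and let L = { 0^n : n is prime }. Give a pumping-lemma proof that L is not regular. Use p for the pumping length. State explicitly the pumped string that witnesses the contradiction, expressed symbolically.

0^{q(1+k)}

Assume L is regular; let p be its pumping constant.
Let q be a prime with q ≥ p+2 (infinitely many primes exist), and take w = 0^q ∈ L with |w| = q ≥ p.
Write w = xyz as guaranteed by the lemma, with |xy| ≤ p and y is nonempty.
Then y = 0^k for some k with 1 ≤ k ≤ p.
Since 1 ≤ k ≤ p, |xz| = q-k. Pump with i = q+1: |xy^{q+1}z| = (q-k)+(q+1)k = q+qk = q(1+k), which is composite (both factors ≥ 2). So xy^{q+1}z = 0^{q(1+k)} ∉ L.
Contradiction. Therefore L is not regular.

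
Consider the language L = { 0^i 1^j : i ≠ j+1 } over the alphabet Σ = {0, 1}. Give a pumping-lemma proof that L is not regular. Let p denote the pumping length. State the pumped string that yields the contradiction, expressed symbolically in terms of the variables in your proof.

0^{p+p!} 1^{p+p!-1}

Suppose for contradiction that L is regular, and let p be the pumping length.
Choose w = 0^p 1^{p+p!-1}. Since p ≠ (p+p!-1)+1 = p+p!, w ∈ L; and |w| ≥ p.
By the pumping lemma, w = xyz with |xy| ≤ p and |y| > 0.
Since the first p symbols of w are all 0's and |xy| ≤ p, y lies entirely in the leading 0-block: y = 0^k for some k with 1 ≤ k ≤ p.
Since 1 ≤ k ≤ p, k divides p!; set t = 1 + p!/k. Then xy^t z has p + (p!/k)·k = p + p! copies of 0. Now the 0-count is p+p! and (1-count)+1 = (p+p!-1)+1 = p+p!, so i ≠ j+1 fails. So xy^t z = 0^{p+p!} 1^{p+p!-1} ∉ L.
This contradicts the pumping lemma, so L is not regular.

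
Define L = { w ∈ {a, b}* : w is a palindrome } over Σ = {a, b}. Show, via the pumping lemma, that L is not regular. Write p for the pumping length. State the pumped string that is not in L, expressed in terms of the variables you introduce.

Assume L is regular; let p be its pumping constant.
Take w = a^p b a^p, a palindrome of length 2p+1 ≥ p.
The pumping lemma gives a decomposition w = xyz where |xy| ≤ p and |y| ≥ 1.
Since the first p symbols of w are all a's and |xy| ≤ p, y lies entirely in the leading a-block: y = a^k for some k with 1 ≤ k ≤ p.
Pump with i = 2: xy^2z = a^{p+k} b a^p. Its reverse is a^p b a^{p+k}, which differs from xy^2z since k ≥ 1. So xy^2z is not a palindrome and xy^2z ∉ L.
This contradicts the pumping lemma, so L is not regular.

a^{p+k} b a^p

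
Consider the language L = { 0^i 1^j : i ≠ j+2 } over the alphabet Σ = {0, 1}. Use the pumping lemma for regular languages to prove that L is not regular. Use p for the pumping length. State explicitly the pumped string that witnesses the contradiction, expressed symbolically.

0^{p+p!} 1^{p+p!-2}

Toward a contradiction, assume L is regular with pumping length p.
Choose w = 0^p 1^{p+p!-2}. Since p ≠ (p+p!-2)+2 = p+p!, w ∈ L; and |w| ≥ p.
The pumping lemma gives a decomposition w = xyz where |xy| ≤ p and |y| > 0.
The first p characters of w are 0's, so xy (and hence y) consists only of 0's. Write y = 0^k, 1 ≤ k ≤ p.
Since 1 ≤ k ≤ p, k divides p!; set t = 1 + p!/k. Then xy^t z has p + (p!/k)·k = p + p! copies of 0. Now the 0-count is p+p! and (1-count)+2 = (p+p!-2)+2 = p+p!, so i ≠ j+2 fails. So xy^t z = 0^{p+p!} 1^{p+p!-2} ∉ L.
This is a contradiction; hence L is not regular.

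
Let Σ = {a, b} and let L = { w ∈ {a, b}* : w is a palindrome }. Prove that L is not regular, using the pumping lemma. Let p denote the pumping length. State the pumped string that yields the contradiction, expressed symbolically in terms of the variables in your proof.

a^{p+k} b a^p

Toward a contradiction, assume L is regular with pumping length p.
Take w = a^p b a^p, a palindrome of length 2p+1 ≥ p.
By the pumping lemma, w = xyz with |xy| ≤ p and |y| ≥ 1.
The first p characters of w are a's, so xy (and hence y) consists only of a's. Write y = a^k, 1 ≤ k ≤ p.
Pump with i = 2: xy^2z = a^{p+k} b a^p. Its reverse is a^p b a^{p+k}, which differs from xy^2z since k ≥ 1. So xy^2z is not a palindrome and xy^2z ∉ L.
This is a contradiction; hence L is not regular.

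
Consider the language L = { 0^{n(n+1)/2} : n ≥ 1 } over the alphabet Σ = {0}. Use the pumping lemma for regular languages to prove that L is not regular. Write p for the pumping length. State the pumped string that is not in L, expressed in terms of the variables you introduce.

Assume L is regular; let p be its pumping constant.
Take w = 0^{p(p+1)/2} ∈ L with |w| = p(p+1)/2 ≥ p.
By the pumping lemma, w = xyz with |xy| ≤ p and |y| ≥ 1.
Then y = 0^k for some k with 1 ≤ k ≤ p.
Pump with i = 2: xy^2z = 0^{p(p+1)/2+k}. Since 1 ≤ k ≤ p, p(p+1)/2 < p(p+1)/2+k ≤ p(p+1)/2+p < (p+1)(p+2)/2, so p(p+1)/2+k is strictly between consecutive triangular numbers. So xy^2z ∉ L.
Contradiction. Therefore L is not regular.

0^{p(p+1)/2+k}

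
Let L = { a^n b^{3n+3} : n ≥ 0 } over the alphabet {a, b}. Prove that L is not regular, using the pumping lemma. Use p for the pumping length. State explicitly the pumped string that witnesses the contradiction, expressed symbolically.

a^{p+k} b^{3p+3}

Toward a contradiction, assume L is regular with pumping length p.
Let w = a^p b^{3p+3} ∈ L; note |w| = 4p+3 ≥ p.
The pumping lemma gives a decomposition w = xyz where |xy| ≤ p and |y| ≥ 1.
Because |xy| ≤ p and w begins with p copies of a, we have y = a^k with 1 ≤ k ≤ p.
Pump with i = 2: xy^2z = a^{p+k} b^{3p+3}. For this to lie in L we would need 3p+3 = 3(p+k)+3, which forces k = 0. But k ≥ 1, so xy^2z ∉ L.
Contradiction. Therefore L is not regular.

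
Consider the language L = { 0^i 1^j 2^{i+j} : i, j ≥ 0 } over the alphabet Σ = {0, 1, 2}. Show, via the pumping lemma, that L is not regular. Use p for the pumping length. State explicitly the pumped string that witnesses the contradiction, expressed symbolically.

0^{p+k} 1^p 2^{2p}

Assume L is regular; let p be its pumping constant.
Take w = 0^p 1^p 2^{2p} ∈ L (with i=j=p, i+j=2p), |w| = 4p ≥ p.
The pumping lemma gives a decomposition w = xyz where |xy| ≤ p and |y| ≥ 1.
Since the first p symbols of w are all 0's and |xy| ≤ p, y lies entirely in the leading 0-block: y = 0^k for some k with 1 ≤ k ≤ p.
Consider xy^2z = 0^{p+k} 1^p 2^{2p}. Now the 0- and 1-counts sum to 2p+k, but the 2-count is 2p ≠ 2p+k. So xy^2z ∉ L.
This is a contradiction; hence L is not regular.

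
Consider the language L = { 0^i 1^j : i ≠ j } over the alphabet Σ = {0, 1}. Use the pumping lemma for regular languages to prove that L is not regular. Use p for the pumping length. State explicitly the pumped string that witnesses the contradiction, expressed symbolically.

0^{p+p!} 1^{p+p!}

Assume L is regular. Let p be the pumping length given by the pumping lemma.
Choose w = 0^p 1^{p+p!}. Since p ≠ p+p!, w ∈ L; and |w| ≥ p.
Write w = xyz as guaranteed by the lemma, with |xy| ≤ p and |y| ≥ 1.
Because |xy| ≤ p and w begins with p copies of 0, we have y = 0^k with 1 ≤ k ≤ p.
Since 1 ≤ k ≤ p, k divides p!; set t = 1 + p!/k. Then xy^t z has p + (p!/k)·k = p + p! copies of 0. Now the 0-count equals the 1-count, so i ≠ j fails. So xy^t z = 0^{p+p!} 1^{p+p!} ∉ L.
Contradiction. Therefore L is not regular.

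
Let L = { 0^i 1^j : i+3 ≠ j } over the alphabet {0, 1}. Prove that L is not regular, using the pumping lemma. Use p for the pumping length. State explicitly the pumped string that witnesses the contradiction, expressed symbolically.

Toward a contradiction, assume L is regular with pumping length p.
Choose w = 0^p 1^{p+p!+3}. Since p ≠ (p+p!+3)-3 = p+p!, w ∈ L; and |w| ≥ p.
By the pumping lemma, w = xyz with |xy| ≤ p and |y| > 0.
Since the first p symbols of w are all 0's and |xy| ≤ p, y lies entirely in the leading 0-block: y = 0^k for some k with 1 ≤ k ≤ p.
Since 1 ≤ k ≤ p, k divides p!; set t = 1 + p!/k. Then xy^t z has p + (p!/k)·k = p + p! copies of 0. Now the 0-count is p+p! and (1-count)-3 = (p+p!+3)-3 = p+p!, so i+3 ≠ j fails. So xy^t z = 0^{p+p!} 1^{p+p!+3} ∉ L.
This contradicts the pumping lemma, so L is not regular.

0^{p+p!} 1^{p+p!+3}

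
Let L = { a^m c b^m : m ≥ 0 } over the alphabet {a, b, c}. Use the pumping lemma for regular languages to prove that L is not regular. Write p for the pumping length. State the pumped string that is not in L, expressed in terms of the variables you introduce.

a^{p+k} c b^p

Assume L is regular; let p be its pumping constant.
Take w = a^p c b^p ∈ L with |w| = 2p+1 ≥ p.
By the pumping lemma, w = xyz with |xy| ≤ p and y is nonempty.
Since the first p symbols of w are all a's and |xy| ≤ p, y lies entirely in the leading a-block: y = a^k for some k with 1 ≤ k ≤ p.
Pump with i = 2: xy^2z = a^{p+k} c b^p, which would require p+k = p. But k ≥ 1, so xy^2z ∉ L.
This contradicts the pumping lemma, so L is not regular.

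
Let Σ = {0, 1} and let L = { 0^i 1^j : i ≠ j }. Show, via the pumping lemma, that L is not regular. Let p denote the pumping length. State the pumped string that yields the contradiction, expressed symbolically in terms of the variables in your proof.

Assume L is regular. Let p be the pumping length given by the pumping lemma.
Choose w = 0^p 1^{p+p!}. Since p ≠ p+p!, w ∈ L; and |w| ≥ p.
By the pumping lemma, w = xyz with |xy| ≤ p and |y| > 0.
Because |xy| ≤ p and w begins with p copies of 0, we have y = 0^k with 1 ≤ k ≤ p.
Since 1 ≤ k ≤ p, k divides p!; set t = 1 + p!/k. Then xy^t z has p + (p!/k)·k = p + p! copies of 0. Now the 0-count equals the 1-count, so i ≠ j fails. So xy^t z = 0^{p+p!} 1^{p+p!} ∉ L.
This is a contradiction; hence L is not regular.

0^{p+p!} 1^{p+p!}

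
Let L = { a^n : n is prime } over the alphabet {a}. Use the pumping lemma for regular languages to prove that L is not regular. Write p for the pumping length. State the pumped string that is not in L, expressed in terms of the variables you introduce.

a^{q(1+k)}

Assume L is regular. Let p be the pumping length given by the pumping lemma.
Let q be a prime with q ≥ p+2 (infinitely many primes exist), and take w = a^q ∈ L with |w| = q ≥ p.
By the pumping lemma, w = xyz with |xy| ≤ p and y is nonempty.
Then y = a^k for some k with 1 ≤ k ≤ p.
Since 1 ≤ k ≤ p, |xz| = q-k. Pump with i = q+1: |xy^{q+1}z| = (q-k)+(q+1)k = q+qk = q(1+k), which is composite (both factors ≥ 2). So xy^{q+1}z = a^{q(1+k)} ∉ L.
Contradiction. Therefore L is not regular.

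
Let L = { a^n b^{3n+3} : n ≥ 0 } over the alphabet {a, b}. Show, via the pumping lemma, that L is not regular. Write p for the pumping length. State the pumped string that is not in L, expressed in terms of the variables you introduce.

Toward a contradiction, assume L is regular with pumping length p.
Take w = a^p b^{3p+3}. Then w ∈ L and |w| = 4p+3 ≥ p.
By the pumping lemma, w = xyz with |xy| ≤ p and |y| ≥ 1.
The first p characters of w are a's, so xy (and hence y) consists only of a's. Write y = a^k, 1 ≤ k ≤ p.
Pump with i = 2: xy^2z = a^{p+k} b^{3p+3}. For this to lie in L we would need 3p+3 = 3(p+k)+3, which forces k = 0. But k ≥ 1, so xy^2z ∉ L.
Contradiction. Therefore L is not regular.

a^{p+k} b^{3p+3}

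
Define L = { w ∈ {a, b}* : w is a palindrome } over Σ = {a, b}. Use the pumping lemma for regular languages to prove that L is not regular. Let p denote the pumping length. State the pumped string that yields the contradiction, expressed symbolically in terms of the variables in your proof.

Suppose for contradiction that L is regular, and let p be the pumping length.
Take w = a^p b a^p, a palindrome of length 2p+1 ≥ p.
Write w = xyz as guaranteed by the lemma, with |xy| ≤ p and |y| ≥ 1.
Since the first p symbols of w are all a's and |xy| ≤ p, y lies entirely in the leading a-block: y = a^k for some k with 1 ≤ k ≤ p.
Pump with i = 2: xy^2z = a^{p+k} b a^p. Its reverse is a^p b a^{p+k}, which differs from xy^2z since k ≥ 1. So xy^2z is not a palindrome and xy^2z ∉ L.
Contradiction. Therefore L is not regular.

a^{p+k} b a^p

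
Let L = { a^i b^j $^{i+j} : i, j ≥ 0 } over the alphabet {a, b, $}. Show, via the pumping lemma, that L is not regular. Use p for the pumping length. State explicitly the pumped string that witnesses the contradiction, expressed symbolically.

a^{p+k} b^p $^{2p}

Assume L is regular; let p be its pumping constant.
Take w = a^p b^p $^{2p} ∈ L (with i=j=p, i+j=2p), |w| = 4p ≥ p.
The pumping lemma gives a decomposition w = xyz where |xy| ≤ p and |y| ≥ 1.
The first p characters of w are a's, so xy (and hence y) consists only of a's. Write y = a^k, 1 ≤ k ≤ p.
Consider xy^2z = a^{p+k} b^p $^{2p}. Now the a- and b-counts sum to 2p+k, but the $-count is 2p ≠ 2p+k. So xy^2z ∉ L.
This contradicts the pumping lemma, so L is not regular.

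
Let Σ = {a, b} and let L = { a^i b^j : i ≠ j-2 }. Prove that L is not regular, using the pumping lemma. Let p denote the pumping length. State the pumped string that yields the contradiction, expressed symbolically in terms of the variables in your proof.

Assume L is regular. Let p be the pumping length given by the pumping lemma.
Choose w = a^p b^{p+p!+2}. Since p ≠ (p+p!+2)-2 = p+p!, w ∈ L; and |w| ≥ p.
By the pumping lemma, w = xyz with |xy| ≤ p and |y| > 0.
Since the first p symbols of w are all a's and |xy| ≤ p, y lies entirely in the leading a-block: y = a^k for some k with 1 ≤ k ≤ p.
Since 1 ≤ k ≤ p, k divides p!; set t = 1 + p!/k. Then xy^t z has p + (p!/k)·k = p + p! copies of a. Now the a-count is p+p! and (b-count)-2 = (p+p!+2)-2 = p+p!, so i ≠ j-2 fails. So xy^t z = a^{p+p!} b^{p+p!+2} ∉ L.
This is a contradiction; hence L is not regular.

a^{p+p!} b^{p+p!+2}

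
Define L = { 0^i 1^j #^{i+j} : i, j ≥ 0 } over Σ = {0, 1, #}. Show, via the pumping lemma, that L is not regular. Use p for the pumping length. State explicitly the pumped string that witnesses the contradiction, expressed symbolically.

Suppose for contradiction that L is regular, and let p be the pumping length.
Take w = 0^p 1^p #^{2p} ∈ L (with i=j=p, i+j=2p), |w| = 4p ≥ p.
Write w = xyz as guaranteed by the lemma, with |xy| ≤ p and |y| > 0.
Since the first p symbols of w are all 0's and |xy| ≤ p, y lies entirely in the leading 0-block: y = 0^k for some k with 1 ≤ k ≤ p.
Consider xy^2z = 0^{p+k} 1^p #^{2p}. Now the 0- and 1-counts sum to 2p+k, but the #-count is 2p ≠ 2p+k. So xy^2z ∉ L.
This is a contradiction; hence L is not regular.

0^{p+k} 1^p #^{2p}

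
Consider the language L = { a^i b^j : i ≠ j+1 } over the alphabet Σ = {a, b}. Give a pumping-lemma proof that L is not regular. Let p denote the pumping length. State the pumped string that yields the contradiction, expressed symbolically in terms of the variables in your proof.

Toward a contradiction, assume L is regular with pumping length p.
Choose w = a^p b^{p+p!-1}. Since p ≠ (p+p!-1)+1 = p+p!, w ∈ L; and |w| ≥ p.
The pumping lemma gives a decomposition w = xyz where |xy| ≤ p and |y| > 0.
Because |xy| ≤ p and w begins with p copies of a, we have y = a^k with 1 ≤ k ≤ p.
Since 1 ≤ k ≤ p, k divides p!; set t = 1 + p!/k. Then xy^t z has p + (p!/k)·k = p + p! copies of a. Now the a-count is p+p! and (b-count)+1 = (p+p!-1)+1 = p+p!, so i ≠ j+1 fails. So xy^t z = a^{p+p!} b^{p+p!-1} ∉ L.
This is a contradiction; hence L is not regular.

a^{p+p!} b^{p+p!-1}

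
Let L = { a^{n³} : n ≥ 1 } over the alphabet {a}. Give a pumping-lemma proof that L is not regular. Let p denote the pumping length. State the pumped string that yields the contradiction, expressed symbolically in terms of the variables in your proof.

Suppose for contradiction that L is regular, and let p be the pumping length.
Take w = a^{p³} ∈ L with |w| = p³ ≥ p.
By the pumping lemma, w = xyz with |xy| ≤ p and y is nonempty.
Then y = a^k for some k with 1 ≤ k ≤ p.
Pump with i = 2: xy^2z = a^{p³+k}. Since 1 ≤ k ≤ p, p³ < p³+k ≤ p³+p < p³+3p²+3p+1 = (p+1)³, so p³+k is not a perfect cube. So xy^2z ∉ L.
This is a contradiction; hence L is not regular.

a^{p³+k}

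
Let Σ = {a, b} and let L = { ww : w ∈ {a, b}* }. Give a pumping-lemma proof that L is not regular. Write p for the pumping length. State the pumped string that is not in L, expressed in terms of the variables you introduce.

Assume L is regular. Let p be the pumping length given by the pumping lemma.
Take w = a^p b^p a^p b^p = uu where u = a^pb^p; then w ∈ L and |w| = 4p ≥ p.
Write w = xyz as guaranteed by the lemma, with |xy| ≤ p and |y| ≥ 1.
Since the first p symbols of w are all a's and |xy| ≤ p, y lies entirely in the leading a-block: y = a^k for some k with 1 ≤ k ≤ p.
Pump with i = 2: xy^2z = a^{p+k} b^p a^p b^p, of length 4p+k. Suppose this equals vv. The string starts with a and ends with b, so v does too; thus the boundary between the two copies of v is a b→a transition. There is exactly one such transition, at position 2p+k, so |v| = 2p+k and |vv| = 4p+2k ≠ 4p+k since k ≥ 1. So xy^2z ∉ L.
This is a contradiction; hence L is not regular.

a^{p+k} b^p a^p b^p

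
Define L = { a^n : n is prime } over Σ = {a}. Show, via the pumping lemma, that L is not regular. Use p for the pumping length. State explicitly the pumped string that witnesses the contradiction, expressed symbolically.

a^{q(1+k)}

Assume L is regular; let p be its pumping constant.
Let q be a prime with q ≥ p+2 (infinitely many primes exist), and take w = a^q ∈ L with |w| = q ≥ p.
Write w = xyz as guaranteed by the lemma, with |xy| ≤ p and |y| > 0.
Then y = a^k for some k with 1 ≤ k ≤ p.
Since 1 ≤ k ≤ p, |xz| = q-k. Pump with i = q+1: |xy^{q+1}z| = (q-k)+(q+1)k = q+qk = q(1+k), which is composite (both factors ≥ 2). So xy^{q+1}z = a^{q(1+k)} ∉ L.
Contradiction. Therefore L is not regular.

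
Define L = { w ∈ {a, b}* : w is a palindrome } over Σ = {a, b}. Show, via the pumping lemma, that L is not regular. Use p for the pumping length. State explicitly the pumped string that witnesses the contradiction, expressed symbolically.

a^{p+k} b a^p

Suppose for contradiction that L is regular, and let p be the pumping length.
Take w = a^p b a^p, a palindrome of length 2p+1 ≥ p.
The pumping lemma gives a decomposition w = xyz where |xy| ≤ p and |y| > 0.
The first p characters of w are a's, so xy (and hence y) consists only of a's. Write y = a^k, 1 ≤ k ≤ p.
Pump with i = 2: xy^2z = a^{p+k} b a^p. Its reverse is a^p b a^{p+k}, which differs from xy^2z since k ≥ 1. So xy^2z is not a palindrome and xy^2z ∉ L.
This contradicts the pumping lemma, so L is not regular.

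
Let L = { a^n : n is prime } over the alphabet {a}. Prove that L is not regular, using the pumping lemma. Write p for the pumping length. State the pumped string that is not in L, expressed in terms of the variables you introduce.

Assume L is regular; let p be its pumping constant.
Let q be a prime with q ≥ p+2 (infinitely many primes exist), and take w = a^q ∈ L with |w| = q ≥ p.
By the pumping lemma, w = xyz with |xy| ≤ p and |y| > 0.
Then y = a^k for some k with 1 ≤ k ≤ p.
Since 1 ≤ k ≤ p, |xz| = q-k. Pump with i = q+1: |xy^{q+1}z| = (q-k)+(q+1)k = q+qk = q(1+k), which is composite (both factors ≥ 2). So xy^{q+1}z = a^{q(1+k)} ∉ L.
This is a contradiction; hence L is not regular.

a^{q(1+k)}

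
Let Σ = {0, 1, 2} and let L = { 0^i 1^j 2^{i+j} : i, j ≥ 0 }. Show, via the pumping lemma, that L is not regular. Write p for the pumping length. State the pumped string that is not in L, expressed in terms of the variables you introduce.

0^{p+k} 1^p 2^{2p}

Assume L is regular; let p be its pumping constant.
Take w = 0^p 1^p 2^{2p} ∈ L (with i=j=p, i+j=2p), |w| = 4p ≥ p.
The pumping lemma gives a decomposition w = xyz where |xy| ≤ p and |y| > 0.
Since the first p symbols of w are all 0's and |xy| ≤ p, y lies entirely in the leading 0-block: y = 0^k for some k with 1 ≤ k ≤ p.
Consider xy^2z = 0^{p+k} 1^p 2^{2p}. Now the 0- and 1-counts sum to 2p+k, but the 2-count is 2p ≠ 2p+k. So xy^2z ∉ L.
This contradicts the pumping lemma, so L is not regular.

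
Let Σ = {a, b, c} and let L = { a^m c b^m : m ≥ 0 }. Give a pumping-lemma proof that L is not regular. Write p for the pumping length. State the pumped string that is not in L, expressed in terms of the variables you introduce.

a^{p+k} c b^p

Toward a contradiction, assume L is regular with pumping length p.
Take w = a^p c b^p ∈ L with |w| = 2p+1 ≥ p.
Write w = xyz as guaranteed by the lemma, with |xy| ≤ p and |y| > 0.
The first p characters of w are a's, so xy (and hence y) consists only of a's. Write y = a^k, 1 ≤ k ≤ p.
Pump with i = 2: xy^2z = a^{p+k} c b^p, which would require p+k = p. But k ≥ 1, so xy^2z ∉ L.
Contradiction. Therefore L is not regular.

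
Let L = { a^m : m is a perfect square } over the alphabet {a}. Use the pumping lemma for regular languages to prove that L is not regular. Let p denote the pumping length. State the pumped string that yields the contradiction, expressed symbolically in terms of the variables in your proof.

a^{p²+k}

Assume L is regular. Let p be the pumping length given by the pumping lemma.
Take w = a^{p²} ∈ L with |w| = p² ≥ p.
Write w = xyz as guaranteed by the lemma, with |xy| ≤ p and |y| > 0.
Then y = a^k for some k with 1 ≤ k ≤ p.
Pump with i = 2: xy^2z = a^{p²+k}. Since 1 ≤ k ≤ p, p² < p²+k ≤ p²+p < (p+1)², so p²+k lies strictly between consecutive squares and is not a perfect square. So xy^2z ∉ L.
This is a contradiction; hence L is not regular.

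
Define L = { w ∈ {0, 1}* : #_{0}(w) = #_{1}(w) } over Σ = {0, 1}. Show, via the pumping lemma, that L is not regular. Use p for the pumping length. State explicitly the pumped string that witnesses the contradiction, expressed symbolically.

Toward a contradiction, assume L is regular with pumping length p.
Choose w = 0^p 1^p ∈ L with |w| = 2p ≥ p.
Write w = xyz as guaranteed by the lemma, with |xy| ≤ p and y is nonempty.
The first p characters of w are 0's, so xy (and hence y) consists only of 0's. Write y = 0^k, 1 ≤ k ≤ p.
Pump with i = 2: xy^2z = 0^{p+k} 1^p has p+k occurrences of 0 but only p of 1. Since k ≥ 1 the counts differ, so xy^2z ∉ L.
This contradicts the pumping lemma, so L is not regular.

0^{p+k} 1^p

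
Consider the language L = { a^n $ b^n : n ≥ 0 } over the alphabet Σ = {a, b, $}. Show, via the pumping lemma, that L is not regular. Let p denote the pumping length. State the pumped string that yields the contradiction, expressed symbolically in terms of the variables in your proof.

Toward a contradiction, assume L is regular with pumping length p.
Take w = a^p $ b^p ∈ L with |w| = 2p+1 ≥ p.
By the pumping lemma, w = xyz with |xy| ≤ p and |y| ≥ 1.
The first p characters of w are a's, so xy (and hence y) consists only of a's. Write y = a^k, 1 ≤ k ≤ p.
Pump with i = 2: xy^2z = a^{p+k} $ b^p, which would require p+k = p. But k ≥ 1, so xy^2z ∉ L.
This is a contradiction; hence L is not regular.

a^{p+k} $ b^p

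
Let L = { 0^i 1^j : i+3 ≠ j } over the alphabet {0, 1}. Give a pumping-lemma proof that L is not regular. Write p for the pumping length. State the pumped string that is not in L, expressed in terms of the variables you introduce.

0^{p+p!} 1^{p+p!+3}

Toward a contradiction, assume L is regular with pumping length p.
Choose w = 0^p 1^{p+p!+3}. Since p ≠ (p+p!+3)-3 = p+p!, w ∈ L; and |w| ≥ p.
The pumping lemma gives a decomposition w = xyz where |xy| ≤ p and y is nonempty.
Since the first p symbols of w are all 0's and |xy| ≤ p, y lies entirely in the leading 0-block: y = 0^k for some k with 1 ≤ k ≤ p.
Since 1 ≤ k ≤ p, k divides p!; set t = 1 + p!/k. Then xy^t z has p + (p!/k)·k = p + p! copies of 0. Now the 0-count is p+p! and (1-count)-3 = (p+p!+3)-3 = p+p!, so i+3 ≠ j fails. So xy^t z = 0^{p+p!} 1^{p+p!+3} ∉ L.
This is a contradiction; hence L is not regular.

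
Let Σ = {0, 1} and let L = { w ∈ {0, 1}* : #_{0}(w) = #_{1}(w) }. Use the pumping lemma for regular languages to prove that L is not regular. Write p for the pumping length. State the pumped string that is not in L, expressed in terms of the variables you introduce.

Suppose for contradiction that L is regular, and let p be the pumping length.
Choose w = 0^p 1^p ∈ L with |w| = 2p ≥ p.
Write w = xyz as guaranteed by the lemma, with |xy| ≤ p and |y| ≥ 1.
Because |xy| ≤ p and w begins with p copies of 0, we have y = 0^k with 1 ≤ k ≤ p.
Pump with i = 2: xy^2z = 0^{p+k} 1^p has p+k occurrences of 0 but only p of 1. Since k ≥ 1 the counts differ, so xy^2z ∉ L.
This contradicts the pumping lemma, so L is not regular.

0^{p+k} 1^p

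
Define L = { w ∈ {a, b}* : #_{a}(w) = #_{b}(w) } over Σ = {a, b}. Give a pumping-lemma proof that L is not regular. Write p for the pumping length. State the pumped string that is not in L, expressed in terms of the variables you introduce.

a^{p+k} b^p

Suppose for contradiction that L is regular, and let p be the pumping length.
Choose w = a^p b^p ∈ L with |w| = 2p ≥ p.
Write w = xyz as guaranteed by the lemma, with |xy| ≤ p and |y| > 0.
Since the first p symbols of w are all a's and |xy| ≤ p, y lies entirely in the leading a-block: y = a^k for some k with 1 ≤ k ≤ p.
Pump with i = 2: xy^2z = a^{p+k} b^p has p+k occurrences of a but only p of b. Since k ≥ 1 the counts differ, so xy^2z ∉ L.
Contradiction. Therefore L is not regular.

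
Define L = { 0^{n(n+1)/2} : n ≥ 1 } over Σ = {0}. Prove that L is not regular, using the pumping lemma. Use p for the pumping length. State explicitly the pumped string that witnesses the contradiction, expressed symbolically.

Suppose for contradiction that L is regular, and let p be the pumping length.
Take w = 0^{p(p+1)/2} ∈ L with |w| = p(p+1)/2 ≥ p.
The pumping lemma gives a decomposition w = xyz where |xy| ≤ p and y is nonempty.
Then y = 0^k for some k with 1 ≤ k ≤ p.
Pump with i = 2: xy^2z = 0^{p(p+1)/2+k}. Since 1 ≤ k ≤ p, p(p+1)/2 < p(p+1)/2+k ≤ p(p+1)/2+p < (p+1)(p+2)/2, so p(p+1)/2+k is strictly between consecutive triangular numbers. So xy^2z ∉ L.
This is a contradiction; hence L is not regular.

0^{p(p+1)/2+k}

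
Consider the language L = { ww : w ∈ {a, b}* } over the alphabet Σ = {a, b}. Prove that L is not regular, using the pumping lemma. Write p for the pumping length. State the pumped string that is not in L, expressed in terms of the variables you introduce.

a^{p+k} b^p a^p b^p

Assume L is regular; let p be its pumping constant.
Take w = a^p b^p a^p b^p = uu where u = a^pb^p; then w ∈ L and |w| = 4p ≥ p.
By the pumping lemma, w = xyz with |xy| ≤ p and y is nonempty.
The first p characters of w are a's, so xy (and hence y) consists only of a's. Write y = a^k, 1 ≤ k ≤ p.
Pump with i = 2: xy^2z = a^{p+k} b^p a^p b^p, of length 4p+k. Suppose this equals vv. The string starts with a and ends with b, so v does too; thus the boundary between the two copies of v is a b→a transition. There is exactly one such transition, at position 2p+k, so |v| = 2p+k and |vv| = 4p+2k ≠ 4p+k since k ≥ 1. So xy^2z ∉ L.
This is a contradiction; hence L is not regular.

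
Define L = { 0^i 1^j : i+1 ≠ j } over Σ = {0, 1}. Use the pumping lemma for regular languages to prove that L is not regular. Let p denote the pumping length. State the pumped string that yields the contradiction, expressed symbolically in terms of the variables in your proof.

0^{p+p!} 1^{p+p!+1}

Toward a contradiction, assume L is regular with pumping length p.
Choose w = 0^p 1^{p+p!+1}. Since p ≠ (p+p!+1)-1 = p+p!, w ∈ L; and |w| ≥ p.
Write w = xyz as guaranteed by the lemma, with |xy| ≤ p and y is nonempty.
Since the first p symbols of w are all 0's and |xy| ≤ p, y lies entirely in the leading 0-block: y = 0^k for some k with 1 ≤ k ≤ p.
Since 1 ≤ k ≤ p, k divides p!; set t = 1 + p!/k. Then xy^t z has p + (p!/k)·k = p + p! copies of 0. Now the 0-count is p+p! and (1-count)-1 = (p+p!+1)-1 = p+p!, so i+1 ≠ j fails. So xy^t z = 0^{p+p!} 1^{p+p!+1} ∉ L.
This is a contradiction; hence L is not regular.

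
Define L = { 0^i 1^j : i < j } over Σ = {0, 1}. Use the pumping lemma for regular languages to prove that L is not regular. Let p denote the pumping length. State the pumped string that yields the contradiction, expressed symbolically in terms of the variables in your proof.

0^{p+k} 1^{p+1}

Suppose for contradiction that L is regular, and let p be the pumping length.
Choose w = 0^p 1^{p+1} ∈ L, with |w| = 2p+1 ≥ p.
By the pumping lemma, w = xyz with |xy| ≤ p and y is nonempty.
Since the first p symbols of w are all 0's and |xy| ≤ p, y lies entirely in the leading 0-block: y = 0^k for some k with 1 ≤ k ≤ p.
Consider xy^2z = 0^{p+k} 1^{p+1}. Since k ≥ 1, the 0-count p+k is at least p+1, so i < j fails; thus xy^2z ∉ L.
This contradicts the pumping lemma, so L is not regular.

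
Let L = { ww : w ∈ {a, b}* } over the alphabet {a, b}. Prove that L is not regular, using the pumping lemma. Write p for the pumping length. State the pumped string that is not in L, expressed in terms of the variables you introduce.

a^{p+k} b^p a^p b^p

Assume L is regular. Let p be the pumping length given by the pumping lemma.
Take w = a^p b^p a^p b^p = uu where u = a^pb^p; then w ∈ L and |w| = 4p ≥ p.
The pumping lemma gives a decomposition w = xyz where |xy| ≤ p and y is nonempty.
Since the first p symbols of w are all a's and |xy| ≤ p, y lies entirely in the leading a-block: y = a^k for some k with 1 ≤ k ≤ p.
Pump with i = 2: xy^2z = a^{p+k} b^p a^p b^p, of length 4p+k. Suppose this equals vv. The string starts with a and ends with b, so v does too; thus the boundary between the two copies of v is a b→a transition. There is exactly one such transition, at position 2p+k, so |v| = 2p+k and |vv| = 4p+2k ≠ 4p+k since k ≥ 1. So xy^2z ∉ L.
Contradiction. Therefore L is not regular.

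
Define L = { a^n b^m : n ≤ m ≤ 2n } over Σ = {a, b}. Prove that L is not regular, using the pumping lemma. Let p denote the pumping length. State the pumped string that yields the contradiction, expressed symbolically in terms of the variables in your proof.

a^{p+k} b^p

Assume L is regular. Let p be the pumping length given by the pumping lemma.
Take w = a^p b^p ∈ L (since p ≤ p ≤ 2p), with |w| = 2p ≥ p.
Write w = xyz as guaranteed by the lemma, with |xy| ≤ p and |y| > 0.
Since the first p symbols of w are all a's and |xy| ≤ p, y lies entirely in the leading a-block: y = a^k for some k with 1 ≤ k ≤ p.
Pump with i = 2: xy^2z = a^{p+k} b^p. Now n = p+k > p = m, so the condition n ≤ m fails. Thus xy^2z ∉ L.
This is a contradiction; hence L is not regular.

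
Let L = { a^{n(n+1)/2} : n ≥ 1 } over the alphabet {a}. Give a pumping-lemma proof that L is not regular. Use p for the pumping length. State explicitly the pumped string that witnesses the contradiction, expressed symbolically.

a^{p(p+1)/2+k}

Assume L is regular. Let p be the pumping length given by the pumping lemma.
Take w = a^{p(p+1)/2} ∈ L with |w| = p(p+1)/2 ≥ p.
Write w = xyz as guaranteed by the lemma, with |xy| ≤ p and y is nonempty.
Then y = a^k for some k with 1 ≤ k ≤ p.
Pump with i = 2: xy^2z = a^{p(p+1)/2+k}. Since 1 ≤ k ≤ p, p(p+1)/2 < p(p+1)/2+k ≤ p(p+1)/2+p < (p+1)(p+2)/2, so p(p+1)/2+k is strictly between consecutive triangular numbers. So xy^2z ∉ L.
This contradicts the pumping lemma, so L is not regular.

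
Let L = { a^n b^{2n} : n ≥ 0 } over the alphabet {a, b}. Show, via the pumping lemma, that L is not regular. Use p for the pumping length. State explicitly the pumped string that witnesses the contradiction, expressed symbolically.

a^{p+k} b^{2p}

Assume L is regular. Let p be the pumping length given by the pumping lemma.
Take w = a^p b^{2p}. Then w ∈ L and |w| = 3p ≥ p.
By the pumping lemma, w = xyz with |xy| ≤ p and y is nonempty.
Since the first p symbols of w are all a's and |xy| ≤ p, y lies entirely in the leading a-block: y = a^k for some k with 1 ≤ k ≤ p.
Pump with i = 2: xy^2z = a^{p+k} b^{2p}. For this to lie in L we would need 2p = 2(p+k), which forces k = 0. But k ≥ 1, so xy^2z ∉ L.
Contradiction. Therefore L is not regular.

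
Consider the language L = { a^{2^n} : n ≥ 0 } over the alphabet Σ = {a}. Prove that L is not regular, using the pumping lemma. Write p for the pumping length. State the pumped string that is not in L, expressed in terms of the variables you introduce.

Suppose for contradiction that L is regular, and let p be the pumping length.
Take w = a^{2^p} ∈ L with |w| = 2^p ≥ p.
By the pumping lemma, w = xyz with |xy| ≤ p and y is nonempty.
Then y = a^k for some k with 1 ≤ k ≤ p.
Pump with i = 2: xy^2z = a^{2^p+k}. Since 1 ≤ k ≤ p < 2^p, we have 2^p < 2^p+k < 2^{p+1}, so 2^p+k is not a power of 2. So xy^2z ∉ L.
Contradiction. Therefore L is not regular.

a^{2^p+k}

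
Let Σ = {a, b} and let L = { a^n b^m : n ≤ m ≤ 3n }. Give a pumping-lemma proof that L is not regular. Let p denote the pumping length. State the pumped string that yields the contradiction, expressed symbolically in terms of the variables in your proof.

a^{p+k} b^p

Assume L is regular; let p be its pumping constant.
Take w = a^p b^p ∈ L (since p ≤ p ≤ 3p), with |w| = 2p ≥ p.
The pumping lemma gives a decomposition w = xyz where |xy| ≤ p and |y| > 0.
The first p characters of w are a's, so xy (and hence y) consists only of a's. Write y = a^k, 1 ≤ k ≤ p.
Pump with i = 2: xy^2z = a^{p+k} b^p. Now n = p+k > p = m, so the condition n ≤ m fails. Thus xy^2z ∉ L.
This contradicts the pumping lemma, so L is not regular.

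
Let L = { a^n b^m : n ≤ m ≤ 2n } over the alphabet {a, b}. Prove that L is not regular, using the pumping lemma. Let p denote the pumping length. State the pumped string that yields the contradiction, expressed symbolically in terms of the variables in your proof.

Assume L is regular. Let p be the pumping length given by the pumping lemma.
Take w = a^p b^p ∈ L (since p ≤ p ≤ 2p), with |w| = 2p ≥ p.
By the pumping lemma, w = xyz with |xy| ≤ p and y is nonempty.
The first p characters of w are a's, so xy (and hence y) consists only of a's. Write y = a^k, 1 ≤ k ≤ p.
Pump with i = 2: xy^2z = a^{p+k} b^p. Now n = p+k > p = m, so the condition n ≤ m fails. Thus xy^2z ∉ L.
Contradiction. Therefore L is not regular.

a^{p+k} b^p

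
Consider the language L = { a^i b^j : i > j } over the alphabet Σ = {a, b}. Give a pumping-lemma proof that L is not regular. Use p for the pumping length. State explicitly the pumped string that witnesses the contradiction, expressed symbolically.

Suppose for contradiction that L is regular, and let p be the pumping length.
Choose w = a^{p+1} b^p ∈ L, with |w| = 2p+1 ≥ p.
The pumping lemma gives a decomposition w = xyz where |xy| ≤ p and y is nonempty.
The first p characters of w are a's, so xy (and hence y) consists only of a's. Write y = a^k, 1 ≤ k ≤ p.
Consider xy^0z = xz = a^{p+1-k} b^p. Since k ≥ 1, the a-count p+1-k is at most p, so i > j fails; thus xz ∉ L.
Contradiction. Therefore L is not regular.

a^{p+1-k} b^p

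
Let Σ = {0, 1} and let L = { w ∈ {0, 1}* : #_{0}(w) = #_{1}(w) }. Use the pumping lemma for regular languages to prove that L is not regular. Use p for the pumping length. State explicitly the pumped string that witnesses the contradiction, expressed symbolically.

Toward a contradiction, assume L is regular with pumping length p.
Choose w = 0^p 1^p ∈ L with |w| = 2p ≥ p.
Write w = xyz as guaranteed by the lemma, with |xy| ≤ p and |y| ≥ 1.
Since the first p symbols of w are all 0's and |xy| ≤ p, y lies entirely in the leading 0-block: y = 0^k for some k with 1 ≤ k ≤ p.
Pump with i = 2: xy^2z = 0^{p+k} 1^p has p+k occurrences of 0 but only p of 1. Since k ≥ 1 the counts differ, so xy^2z ∉ L.
Contradiction. Therefore L is not regular.

0^{p+k} 1^p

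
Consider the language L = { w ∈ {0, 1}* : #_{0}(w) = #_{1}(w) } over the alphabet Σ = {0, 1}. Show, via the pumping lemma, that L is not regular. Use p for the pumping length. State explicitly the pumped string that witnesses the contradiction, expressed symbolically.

Toward a contradiction, assume L is regular with pumping length p.
Choose w = 0^p 1^p ∈ L with |w| = 2p ≥ p.
The pumping lemma gives a decomposition w = xyz where |xy| ≤ p and y is nonempty.
Since the first p symbols of w are all 0's and |xy| ≤ p, y lies entirely in the leading 0-block: y = 0^k for some k with 1 ≤ k ≤ p.
Pump with i = 2: xy^2z = 0^{p+k} 1^p has p+k occurrences of 0 but only p of 1. Since k ≥ 1 the counts differ, so xy^2z ∉ L.
Contradiction. Therefore L is not regular.

0^{p+k} 1^p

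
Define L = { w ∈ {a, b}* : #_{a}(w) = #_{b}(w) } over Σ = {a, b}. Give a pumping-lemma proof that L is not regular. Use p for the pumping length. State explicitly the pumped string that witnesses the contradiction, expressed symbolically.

Assume L is regular; let p be its pumping constant.
Choose w = a^p b^p ∈ L with |w| = 2p ≥ p.
Write w = xyz as guaranteed by the lemma, with |xy| ≤ p and y is nonempty.
Because |xy| ≤ p and w begins with p copies of a, we have y = a^k with 1 ≤ k ≤ p.
Pump with i = 2: xy^2z = a^{p+k} b^p has p+k occurrences of a but only p of b. Since k ≥ 1 the counts differ, so xy^2z ∉ L.
This is a contradiction; hence L is not regular.

a^{p+k} b^p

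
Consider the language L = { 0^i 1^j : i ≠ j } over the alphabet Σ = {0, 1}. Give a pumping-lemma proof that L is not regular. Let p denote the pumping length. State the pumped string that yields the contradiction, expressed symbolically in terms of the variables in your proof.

0^{p+p!} 1^{p+p!}

Toward a contradiction, assume L is regular with pumping length p.
Choose w = 0^p 1^{p+p!}. Since p ≠ p+p!, w ∈ L; and |w| ≥ p.
By the pumping lemma, w = xyz with |xy| ≤ p and |y| ≥ 1.
Since the first p symbols of w are all 0's and |xy| ≤ p, y lies entirely in the leading 0-block: y = 0^k for some k with 1 ≤ k ≤ p.
Since 1 ≤ k ≤ p, k divides p!; set t = 1 + p!/k. Then xy^t z has p + (p!/k)·k = p + p! copies of 0. Now the 0-count equals the 1-count, so i ≠ j fails. So xy^t z = 0^{p+p!} 1^{p+p!} ∉ L.
This contradicts the pumping lemma, so L is not regular.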